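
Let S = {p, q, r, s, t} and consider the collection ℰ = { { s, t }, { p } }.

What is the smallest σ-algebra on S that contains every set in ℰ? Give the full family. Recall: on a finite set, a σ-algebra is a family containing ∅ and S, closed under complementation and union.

Answer: σ(ℰ) = { ∅, { p }, { q, r }, { s, t }, { p, q, r }, { p, s, t }, { q, r, s, t }, S }

Working:
Initial family (4 sets): { ∅, { p }, { s, t }, S }.
Step 1 (3 new):
  { p, q, r }  = { s, t }ᶜ
  { p, s, t }  = { s, t } ∪ { p }
  { q, r, s, t }  = { p }ᶜ
  — 7 sets.
Step 2: +1 →
  { q, r }  = { p, s, t }ᶜ
  — 8 sets.
Step 3: already closed under ᶜ and ∪.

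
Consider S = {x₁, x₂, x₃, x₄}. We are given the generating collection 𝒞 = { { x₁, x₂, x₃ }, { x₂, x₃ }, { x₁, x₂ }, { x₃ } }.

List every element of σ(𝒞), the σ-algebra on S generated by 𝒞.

σ(𝒞) = { {  }, { x₁ }, { x₂ }, { x₃ }, { x₄ }, { x₁, x₂ }, { x₁, x₃ }, { x₁, x₄ }, { x₂, x₃ }, { x₂, x₄ }, { x₃, x₄ }, { x₁, x₂, x₃ }, { x₁, x₂, x₄ }, { x₁, x₃, x₄ }, { x₂, x₃, x₄ }, S }

Trace:
Initial family (6 sets): { {  }, { x₃ }, { x₁, x₂ }, { x₂, x₃ }, { x₁, x₂, x₃ }, S }.
Step 1. New:
  { x₄ }  = complement { x₁, x₂, x₃ }
  { x₁, x₄ }  = complement { x₂, x₃ }
  { x₃, x₄ }  = complement { x₁, x₂ }
  { x₁, x₂, x₄ }  = complement { x₃ }
  [10 total]
Step 2: 2 new —
  { x₁, x₃, x₄ }  = { x₃, x₄ } ∪ { x₁, x₄ }
  { x₂, x₃, x₄ }  = { x₃, x₄ } ∪ { x₂, x₃ }
  [12 total]
Step 3 (2 new):
  { x₁ }  = complement { x₂, x₃, x₄ }
  { x₂ }  = complement { x₁, x₃, x₄ }
  [14 total]
Step 4: +2 →
  { x₁, x₃ }  = { x₃ } ∪ { x₁ }
  { x₂, x₄ }  = { x₄ } ∪ { x₂ }
  [16 total]
After Step 5 the family is unchanged; done.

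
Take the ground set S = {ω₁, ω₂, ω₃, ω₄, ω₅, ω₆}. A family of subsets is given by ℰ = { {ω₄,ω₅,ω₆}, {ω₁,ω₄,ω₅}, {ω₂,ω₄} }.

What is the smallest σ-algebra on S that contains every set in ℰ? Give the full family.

Seed the family with ℰ together with ∅ and S: { {}, {ω₂,ω₄}, {ω₁,ω₄,ω₅}, {ω₄,ω₅,ω₆}, S }.
Step 1. New:
  {ω₁,ω₂,ω₃}  = S∖{ω₄,ω₅,ω₆}
  {ω₂,ω₃,ω₆}  = S∖{ω₁,ω₄,ω₅}
  {ω₁,ω₂,ω₄,ω₅}  = {ω₁,ω₄,ω₅} ∪ {ω₂,ω₄}
  {ω₁,ω₃,ω₅,ω₆}  = S∖{ω₂,ω₄}
  {ω₁,ω₄,ω₅,ω₆}  = {ω₁,ω₄,ω₅} ∪ {ω₄,ω₅,ω₆}
  {ω₂,ω₄,ω₅,ω₆}  = {ω₄,ω₅,ω₆} ∪ {ω₂,ω₄}
  — 11 sets.
Step 2: 11 new —
  {ω₁,ω₃}  = S∖{ω₂,ω₄,ω₅,ω₆}
  {ω₂,ω₃}  = S∖{ω₁,ω₄,ω₅,ω₆}
  {ω₃,ω₆}  = S∖{ω₁,ω₂,ω₄,ω₅}
  {ω₁,ω₂,ω₃,ω₄}  = {ω₁,ω₂,ω₃} ∪ {ω₂,ω₄}
  {ω₁,ω₂,ω₃,ω₆}  = {ω₁,ω₂,ω₃} ∪ {ω₂,ω₃,ω₆}
  {ω₂,ω₃,ω₄,ω₆}  = {ω₂,ω₃,ω₆} ∪ {ω₂,ω₄}
  {ω₁,ω₂,ω₃,ω₄,ω₅}  = {ω₁,ω₄,ω₅} ∪ {ω₁,ω₂,ω₃}
  {ω₁,ω₂,ω₃,ω₅,ω₆}  = {ω₁,ω₃,ω₅,ω₆} ∪ {ω₁,ω₂,ω₃}
  {ω₁,ω₂,ω₄,ω₅,ω₆}  = {ω₁,ω₄,ω₅} ∪ {ω₂,ω₄,ω₅,ω₆}
  {ω₁,ω₃,ω₄,ω₅,ω₆}  = {ω₁,ω₄,ω₅} ∪ {ω₁,ω₃,ω₅,ω₆}
  {ω₂,ω₃,ω₄,ω₅,ω₆}  = {ω₂,ω₃,ω₆} ∪ {ω₂,ω₄,ω₅,ω₆}
  — 22 sets.
Step 3 adds 13:
  {ω₁}  = S∖{ω₂,ω₃,ω₄,ω₅,ω₆}
  {ω₂}  = S∖{ω₁,ω₃,ω₄,ω₅,ω₆}
  {ω₃}  = S∖{ω₁,ω₂,ω₄,ω₅,ω₆}
  {ω₄}  = S∖{ω₁,ω₂,ω₃,ω₅,ω₆}
  {ω₆}  = S∖{ω₁,ω₂,ω₃,ω₄,ω₅}
  {ω₁,ω₅}  = S∖{ω₂,ω₃,ω₄,ω₆}
  {ω₄,ω₅}  = S∖{ω₁,ω₂,ω₃,ω₆}
  {ω₅,ω₆}  = S∖{ω₁,ω₂,ω₃,ω₄}
  {ω₁,ω₃,ω₆}  = {ω₁,ω₃} ∪ {ω₃,ω₆}
  {ω₂,ω₃,ω₄}  = {ω₂,ω₄} ∪ {ω₂,ω₃}
  {ω₁,ω₃,ω₄,ω₅}  = {ω₁,ω₃} ∪ {ω₁,ω₄,ω₅}
  {ω₃,ω₄,ω₅,ω₆}  = {ω₄,ω₅,ω₆} ∪ {ω₃,ω₆}
  {ω₁,ω₂,ω₃,ω₄,ω₆}  = {ω₁,ω₃} ∪ {ω₂,ω₃,ω₄,ω₆}
  — 35 sets.
Step 4 (22 new):
  {ω₅}  = S∖{ω₁,ω₂,ω₃,ω₄,ω₆}
  {ω₁,ω₂}  = S∖{ω₃,ω₄,ω₅,ω₆}
  {ω₁,ω₄}  = {ω₁} ∪ {ω₄}
  {ω₁,ω₆}  = {ω₁} ∪ {ω₆}
  {ω₂,ω₆}  = S∖{ω₁,ω₃,ω₄,ω₅}
  {ω₃,ω₄}  = {ω₃} ∪ {ω₄}
  {ω₄,ω₆}  = {ω₆} ∪ {ω₄}
  {ω₁,ω₂,ω₄}  = {ω₁} ∪ {ω₂,ω₄}
  {ω₁,ω₂,ω₅}  = {ω₂} ∪ {ω₁,ω₅}
  {ω₁,ω₃,ω₄}  = {ω₁,ω₃} ∪ {ω₄}
  {ω₁,ω₃,ω₅}  = {ω₃} ∪ {ω₁,ω₅}
  {ω₁,ω₅,ω₆}  = S∖{ω₂,ω₃,ω₄}
  {ω₂,ω₄,ω₅}  = S∖{ω₁,ω₃,ω₆}
  {ω₂,ω₄,ω₆}  = {ω₆} ∪ {ω₂,ω₄}
  {ω₂,ω₅,ω₆}  = {ω₅,ω₆} ∪ {ω₂}
  {ω₃,ω₄,ω₅}  = {ω₄,ω₅} ∪ {ω₃}
  {ω₃,ω₄,ω₆}  = {ω₃,ω₆} ∪ {ω₄}
  {ω₃,ω₅,ω₆}  = {ω₅,ω₆} ∪ {ω₃}
  {ω₁,ω₂,ω₃,ω₅}  = {ω₁,ω₂,ω₃} ∪ {ω₁,ω₅}
  {ω₁,ω₃,ω₄,ω₆}  = {ω₁,ω₃,ω₆} ∪ {ω₄}
  {ω₂,ω₃,ω₄,ω₅}  = {ω₂,ω₃,ω₄} ∪ {ω₄,ω₅}
  {ω₂,ω₃,ω₅,ω₆}  = {ω₅,ω₆} ∪ {ω₂,ω₃,ω₆}
  — 57 sets.
Step 5 adds 7:
  {ω₂,ω₅}  = S∖{ω₁,ω₃,ω₄,ω₆}
  {ω₃,ω₅}  = {ω₅} ∪ {ω₃}
  {ω₁,ω₂,ω₆}  = S∖{ω₃,ω₄,ω₅}
  {ω₁,ω₄,ω₆}  = {ω₁,ω₆} ∪ {ω₁,ω₄}
  {ω₂,ω₃,ω₅}  = {ω₅} ∪ {ω₂,ω₃}
  {ω₁,ω₂,ω₄,ω₆}  = {ω₂,ω₄,ω₆} ∪ {ω₁,ω₆}
  {ω₁,ω₂,ω₅,ω₆}  = S∖{ω₃,ω₄}
  — 64 sets.
Step 6: stable.

σ(ℰ) = { {}, {ω₁}, {ω₂}, {ω₃}, {ω₄}, {ω₅}, {ω₆}, {ω₁,ω₂}, {ω₁,ω₃}, {ω₁,ω₄}, {ω₁,ω₅}, {ω₁,ω₆}, {ω₂,ω₃}, {ω₂,ω₄}, {ω₂,ω₅}, {ω₂,ω₆}, {ω₃,ω₄}, {ω₃,ω₅}, {ω₃,ω₆}, {ω₄,ω₅}, {ω₄,ω₆}, {ω₅,ω₆}, {ω₁,ω₂,ω₃}, {ω₁,ω₂,ω₄}, {ω₁,ω₂,ω₅}, {ω₁,ω₂,ω₆}, {ω₁,ω₃,ω₄}, {ω₁,ω₃,ω₅}, {ω₁,ω₃,ω₆}, {ω₁,ω₄,ω₅}, {ω₁,ω₄,ω₆}, {ω₁,ω₅,ω₆}, {ω₂,ω₃,ω₄}, {ω₂,ω₃,ω₅}, {ω₂,ω₃,ω₆}, {ω₂,ω₄,ω₅}, {ω₂,ω₄,ω₆}, {ω₂,ω₅,ω₆}, {ω₃,ω₄,ω₅}, {ω₃,ω₄,ω₆}, {ω₃,ω₅,ω₆}, {ω₄,ω₅,ω₆}, {ω₁,ω₂,ω₃,ω₄}, {ω₁,ω₂,ω₃,ω₅}, {ω₁,ω₂,ω₃,ω₆}, {ω₁,ω₂,ω₄,ω₅}, {ω₁,ω₂,ω₄,ω₆}, {ω₁,ω₂,ω₅,ω₆}, {ω₁,ω₃,ω₄,ω₅}, {ω₁,ω₃,ω₄,ω₆}, {ω₁,ω₃,ω₅,ω₆}, {ω₁,ω₄,ω₅,ω₆}, {ω₂,ω₃,ω₄,ω₅}, {ω₂,ω₃,ω₄,ω₆}, {ω₂,ω₃,ω₅,ω₆}, {ω₂,ω₄,ω₅,ω₆}, {ω₃,ω₄,ω₅,ω₆}, {ω₁,ω₂,ω₃,ω₄,ω₅}, {ω₁,ω₂,ω₃,ω₄,ω₆}, {ω₁,ω₂,ω₃,ω₅,ω₆}, {ω₁,ω₂,ω₄,ω₅,ω₆}, {ω₁,ω₃,ω₄,ω₅,ω₆}, {ω₂,ω₃,ω₄,ω₅,ω₆}, S }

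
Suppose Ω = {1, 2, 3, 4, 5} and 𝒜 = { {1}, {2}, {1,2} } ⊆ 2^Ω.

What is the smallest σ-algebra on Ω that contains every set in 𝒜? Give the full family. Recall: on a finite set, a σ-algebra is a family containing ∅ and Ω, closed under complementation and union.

|σ(𝒜)| = 8.  σ(𝒜) = { {}, {1}, {2}, {1,2}, {3,4,5}, {1,3,4,5}, {2,3,4,5}, Ω }

Derivation:
Initial family (5 sets): { {}, {1}, {2}, {1,2}, Ω }.
Pass 1: +3 →
  {3,4,5}  = {1,2}ᶜ
  {1,3,4,5}  = {2}ᶜ
  {2,3,4,5}  = {1}ᶜ
  [8 total]
Pass 2: already closed under ᶜ and ∪.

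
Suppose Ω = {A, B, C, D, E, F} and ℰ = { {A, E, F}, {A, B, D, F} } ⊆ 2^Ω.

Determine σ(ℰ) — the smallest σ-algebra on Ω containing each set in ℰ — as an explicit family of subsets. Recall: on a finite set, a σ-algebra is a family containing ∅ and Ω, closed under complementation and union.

σ(ℰ) (16 sets): { ∅, {C}, {E}, {A, F}, {B, D}, {C, E}, {A, C, F}, {A, E, F}, {B, C, D}, {B, D, E}, {A, B, D, F}, {A, C, E, F}, {B, C, D, E}, {A, B, C, D, F}, {A, B, D, E, F}, Ω }

Derivation:
Seed the family with ℰ together with ∅ and Ω: { ∅, {A, E, F}, {A, B, D, F}, Ω }.
Iteration 1: +3 →
  {C, E}  = {A, B, D, F}ᶜ
  {B, C, D}  = {A, E, F}ᶜ
  {A, B, D, E, F}  = {A, E, F} ∪ {A, B, D, F}
  [7 total]
Iteration 2: 4 new —
  {C}  = {A, B, D, E, F}ᶜ
  {A, C, E, F}  = {A, E, F} ∪ {C, E}
  {B, C, D, E}  = {B, C, D} ∪ {C, E}
  {A, B, C, D, F}  = {B, C, D} ∪ {A, B, D, F}
  [11 total]
Iteration 3 (3 new):
  {E}  = {A, B, C, D, F}ᶜ
  {A, F}  = {B, C, D, E}ᶜ
  {B, D}  = {A, C, E, F}ᶜ
  [14 total]
Iteration 4: +2 →
  {A, C, F}  = {C} ∪ {A, F}
  {B, D, E}  = {B, D} ∪ {E}
  [16 total]
Iteration 5: stable.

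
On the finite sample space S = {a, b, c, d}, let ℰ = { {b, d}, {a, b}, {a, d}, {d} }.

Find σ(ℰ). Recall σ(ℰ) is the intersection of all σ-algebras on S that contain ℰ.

|σ(ℰ)| = 16.  σ(ℰ) = { {}, {a}, {b}, {c}, {d}, {a, b}, {a, c}, {a, d}, {b, c}, {b, d}, {c, d}, {a, b, c}, {a, b, d}, {a, c, d}, {b, c, d}, S }

Check:
Take S₀ = ℰ ∪ {∅, S} = { {}, {d}, {a, b}, {a, d}, {b, d}, S }.
Step 1: 5 new —
  {a, c}  = complement {b, d}
  {b, c}  = complement {a, d}
  {c, d}  = complement {a, b}
  {a, b, c}  = complement {d}
  {a, b, d}  = {a, d} ∪ {a, b}
Step 2: +3 →
  {c}  = complement {a, b, d}
  {a, c, d}  = {c, d} ∪ {a, d}
  {b, c, d}  = {c, d} ∪ {b, c}
Step 3: 2 new —
  {a}  = complement {b, c, d}
  {b}  = complement {a, c, d}
Step 4: closed — nothing new.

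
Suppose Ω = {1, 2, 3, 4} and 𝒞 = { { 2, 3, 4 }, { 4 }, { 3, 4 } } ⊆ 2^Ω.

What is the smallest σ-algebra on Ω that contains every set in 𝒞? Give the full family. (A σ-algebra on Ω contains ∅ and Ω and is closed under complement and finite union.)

|σ(𝒞)| = 16.  σ(𝒞) = { ∅, { 1 }, { 2 }, { 3 }, { 4 }, { 1, 2 }, { 1, 3 }, { 1, 4 }, { 2, 3 }, { 2, 4 }, { 3, 4 }, { 1, 2, 3 }, { 1, 2, 4 }, { 1, 3, 4 }, { 2, 3, 4 }, Ω }

Working:
Take S₀ = 𝒞 ∪ {∅, Ω} = { ∅, { 4 }, { 3, 4 }, { 2, 3, 4 }, Ω }.
Round 1 adds 3:
  { 1 }  = complement { 2, 3, 4 }
  { 1, 2 }  = complement { 3, 4 }
  { 1, 2, 3 }  = complement { 4 }
  [8 total]
Round 2: 3 new —
  { 1, 4 }  = { 4 } ∪ { 1 }
  { 1, 2, 4 }  = { 4 } ∪ { 1, 2 }
  { 1, 3, 4 }  = { 3, 4 } ∪ { 1 }
  [11 total]
Round 3 adds 3:
  { 2 }  = complement { 1, 3, 4 }
  { 3 }  = complement { 1, 2, 4 }
  { 2, 3 }  = complement { 1, 4 }
  [14 total]
Round 4 (2 new):
  { 1, 3 }  = { 3 } ∪ { 1 }
  { 2, 4 }  = { 4 } ∪ { 2 }
  [16 total]
Round 5: stable.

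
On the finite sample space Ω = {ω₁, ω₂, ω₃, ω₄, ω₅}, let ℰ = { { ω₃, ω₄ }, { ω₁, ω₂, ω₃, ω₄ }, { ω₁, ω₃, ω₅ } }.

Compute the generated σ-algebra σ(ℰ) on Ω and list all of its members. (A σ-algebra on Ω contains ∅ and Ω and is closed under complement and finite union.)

σ(ℰ) (32 sets): { ∅, { ω₁ }, { ω₂ }, { ω₃ }, { ω₄ }, { ω₅ }, { ω₁, ω₂ }, { ω₁, ω₃ }, { ω₁, ω₄ }, { ω₁, ω₅ }, { ω₂, ω₃ }, { ω₂, ω₄ }, { ω₂, ω₅ }, { ω₃, ω₄ }, { ω₃, ω₅ }, { ω₄, ω₅ }, { ω₁, ω₂, ω₃ }, { ω₁, ω₂, ω₄ }, { ω₁, ω₂, ω₅ }, { ω₁, ω₃, ω₄ }, { ω₁, ω₃, ω₅ }, { ω₁, ω₄, ω₅ }, { ω₂, ω₃, ω₄ }, { ω₂, ω₃, ω₅ }, { ω₂, ω₄, ω₅ }, { ω₃, ω₄, ω₅ }, { ω₁, ω₂, ω₃, ω₄ }, { ω₁, ω₂, ω₃, ω₅ }, { ω₁, ω₂, ω₄, ω₅ }, { ω₁, ω₃, ω₄, ω₅ }, { ω₂, ω₃, ω₄, ω₅ }, Ω }

Working:
Initial family (5 sets): { ∅, { ω₃, ω₄ }, { ω₁, ω₃, ω₅ }, { ω₁, ω₂, ω₃, ω₄ }, Ω }.
Step 1. New:
  { ω₅ }  = Ω∖{ ω₁, ω₂, ω₃, ω₄ }
  { ω₂, ω₄ }  = Ω∖{ ω₁, ω₃, ω₅ }
  { ω₁, ω₂, ω₅ }  = Ω∖{ ω₃, ω₄ }
  { ω₁, ω₃, ω₄, ω₅ }  = { ω₃, ω₄ } ∪ { ω₁, ω₃, ω₅ }
  (now 9)
Step 2: 6 new —
  { ω₂ }  = Ω∖{ ω₁, ω₃, ω₄, ω₅ }
  { ω₂, ω₃, ω₄ }  = { ω₃, ω₄ } ∪ { ω₂, ω₄ }
  { ω₂, ω₄, ω₅ }  = { ω₅ } ∪ { ω₂, ω₄ }
  { ω₃, ω₄, ω₅ }  = { ω₃, ω₄ } ∪ { ω₅ }
  { ω₁, ω₂, ω₃, ω₅ }  = { ω₁, ω₃, ω₅ } ∪ { ω₁, ω₂, ω₅ }
  { ω₁, ω₂, ω₄, ω₅ }  = { ω₁, ω₂, ω₅ } ∪ { ω₂, ω₄ }
  (now 15)
Step 3: +7 →
  { ω₃ }  = Ω∖{ ω₁, ω₂, ω₄, ω₅ }
  { ω₄ }  = Ω∖{ ω₁, ω₂, ω₃, ω₅ }
  { ω₁, ω₂ }  = Ω∖{ ω₃, ω₄, ω₅ }
  { ω₁, ω₃ }  = Ω∖{ ω₂, ω₄, ω₅ }
  { ω₁, ω₅ }  = Ω∖{ ω₂, ω₃, ω₄ }
  { ω₂, ω₅ }  = { ω₂ } ∪ { ω₅ }
  { ω₂, ω₃, ω₄, ω₅ }  = { ω₃, ω₄, ω₅ } ∪ { ω₂, ω₃, ω₄ }
  (now 22)
Step 4 adds 9:
  { ω₁ }  = Ω∖{ ω₂, ω₃, ω₄, ω₅ }
  { ω₂, ω₃ }  = { ω₂ } ∪ { ω₃ }
  { ω₃, ω₅ }  = { ω₅ } ∪ { ω₃ }
  { ω₄, ω₅ }  = { ω₅ } ∪ { ω₄ }
  { ω₁, ω₂, ω₃ }  = { ω₂ } ∪ { ω₁, ω₃ }
  { ω₁, ω₂, ω₄ }  = { ω₂, ω₄ } ∪ { ω₁, ω₂ }
  { ω₁, ω₃, ω₄ }  = Ω∖{ ω₂, ω₅ }
  { ω₁, ω₄, ω₅ }  = { ω₁, ω₅ } ∪ { ω₄ }
  { ω₂, ω₃, ω₅ }  = { ω₂, ω₅ } ∪ { ω₃ }
  (now 31)
Step 5. New:
  { ω₁, ω₄ }  = Ω∖{ ω₂, ω₃, ω₅ }
  (now 32)
Step 6: no new sets; the family is a σ-algebra.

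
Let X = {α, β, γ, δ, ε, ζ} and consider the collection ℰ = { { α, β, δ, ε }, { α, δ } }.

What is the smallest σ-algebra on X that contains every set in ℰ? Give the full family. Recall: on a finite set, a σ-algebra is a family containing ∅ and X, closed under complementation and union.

Seed the family with ℰ together with ∅ and X: { {}, { α, δ }, { α, β, δ, ε }, X }.
Step 1. New:
  { γ, ζ }  = { α, β, δ, ε }ᶜ
  { β, γ, ε, ζ }  = { α, δ }ᶜ
  [6 total]
Step 2 adds 1:
  { α, γ, δ, ζ }  = { α, δ } ∪ { γ, ζ }
  [7 total]
Step 3: 1 new —
  { β, ε }  = { α, γ, δ, ζ }ᶜ
  [8 total]
Step 4: already closed under ᶜ and ∪.

σ(ℰ) = { {}, { α, δ }, { β, ε }, { γ, ζ }, { α, β, δ, ε }, { α, γ, δ, ζ }, { β, γ, ε, ζ }, X }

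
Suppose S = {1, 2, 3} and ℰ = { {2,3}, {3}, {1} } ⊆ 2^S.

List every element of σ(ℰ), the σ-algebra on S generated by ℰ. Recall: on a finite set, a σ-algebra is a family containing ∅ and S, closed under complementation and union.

Start: ℰ ∪ {∅, S} = { {}, {1}, {3}, {2,3}, S }.
Round 1 (2 new):
  {1,2}  = {3}ᶜ
  {1,3}  = {3} ∪ {1}
  |family| = 7
Round 2: +1 →
  {2}  = {1,3}ᶜ
  |family| = 8
Round 3: already closed under ᶜ and ∪.

Therefore σ(ℰ) = { {}, {1}, {2}, {3}, {1,2}, {1,3}, {2,3}, S } (|σ(ℰ)| = 8).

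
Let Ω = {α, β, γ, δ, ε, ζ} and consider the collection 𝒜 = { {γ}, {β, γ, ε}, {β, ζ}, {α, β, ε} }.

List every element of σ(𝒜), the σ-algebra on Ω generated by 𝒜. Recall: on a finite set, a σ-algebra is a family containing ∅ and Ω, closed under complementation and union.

|σ(𝒜)| = 64.  σ(𝒜) = { {}, {α}, {β}, {γ}, {δ}, {ε}, {ζ}, {α, β}, {α, γ}, {α, δ}, {α, ε}, {α, ζ}, {β, γ}, {β, δ}, {β, ε}, {β, ζ}, {γ, δ}, {γ, ε}, {γ, ζ}, {δ, ε}, {δ, ζ}, {ε, ζ}, {α, β, γ}, {α, β, δ}, {α, β, ε}, {α, β, ζ}, {α, γ, δ}, {α, γ, ε}, {α, γ, ζ}, {α, δ, ε}, {α, δ, ζ}, {α, ε, ζ}, {β, γ, δ}, {β, γ, ε}, {β, γ, ζ}, {β, δ, ε}, {β, δ, ζ}, {β, ε, ζ}, {γ, δ, ε}, {γ, δ, ζ}, {γ, ε, ζ}, {δ, ε, ζ}, {α, β, γ, δ}, {α, β, γ, ε}, {α, β, γ, ζ}, {α, β, δ, ε}, {α, β, δ, ζ}, {α, β, ε, ζ}, {α, γ, δ, ε}, {α, γ, δ, ζ}, {α, γ, ε, ζ}, {α, δ, ε, ζ}, {β, γ, δ, ε}, {β, γ, δ, ζ}, {β, γ, ε, ζ}, {β, δ, ε, ζ}, {γ, δ, ε, ζ}, {α, β, γ, δ, ε}, {α, β, γ, δ, ζ}, {α, β, γ, ε, ζ}, {α, β, δ, ε, ζ}, {α, γ, δ, ε, ζ}, {β, γ, δ, ε, ζ}, Ω }

Check:
Initial family (6 sets): { {}, {γ}, {β, ζ}, {α, β, ε}, {β, γ, ε}, Ω }.
Pass 1 adds 8:
  {α, δ, ζ}  = {β, γ, ε}ᶜ
  {β, γ, ζ}  = {γ} ∪ {β, ζ}
  {γ, δ, ζ}  = {α, β, ε}ᶜ
  {α, β, γ, ε}  = {γ} ∪ {α, β, ε}
  {α, β, ε, ζ}  = {α, β, ε} ∪ {β, ζ}
  {α, γ, δ, ε}  = {β, ζ}ᶜ
  {β, γ, ε, ζ}  = {β, γ, ε} ∪ {β, ζ}
  {α, β, δ, ε, ζ}  = {γ}ᶜ
  — 14 sets.
Pass 2 (12 new):
  {α, δ}  = {β, γ, ε, ζ}ᶜ
  {γ, δ}  = {α, β, ε, ζ}ᶜ
  {δ, ζ}  = {α, β, γ, ε}ᶜ
  {α, δ, ε}  = {β, γ, ζ}ᶜ
  {α, β, δ, ζ}  = {β, ζ} ∪ {α, δ, ζ}
  {α, γ, δ, ζ}  = {α, δ, ζ} ∪ {γ}
  {β, γ, δ, ζ}  = {β, γ, ζ} ∪ {γ, δ, ζ}
  {α, β, γ, δ, ε}  = {α, β, ε} ∪ {α, γ, δ, ε}
  {α, β, γ, δ, ζ}  = {β, γ, ζ} ∪ {α, δ, ζ}
  {α, β, γ, ε, ζ}  = {β, γ, ζ} ∪ {α, β, ε}
  {α, γ, δ, ε, ζ}  = {α, δ, ζ} ∪ {α, γ, δ, ε}
  {β, γ, δ, ε, ζ}  = {β, γ, ε} ∪ {γ, δ, ζ}
  — 26 sets.
Pass 3 adds 13:
  {α}  = {β, γ, δ, ε, ζ}ᶜ
  {β}  = {α, γ, δ, ε, ζ}ᶜ
  {δ}  = {α, β, γ, ε, ζ}ᶜ
  {ε}  = {α, β, γ, δ, ζ}ᶜ
  {ζ}  = {α, β, γ, δ, ε}ᶜ
  {α, ε}  = {β, γ, δ, ζ}ᶜ
  {β, ε}  = {α, γ, δ, ζ}ᶜ
  {γ, ε}  = {α, β, δ, ζ}ᶜ
  {α, γ, δ}  = {γ, δ} ∪ {α, δ}
  {β, δ, ζ}  = {δ, ζ} ∪ {β, ζ}
  {α, β, δ, ε}  = {α, δ} ∪ {α, β, ε}
  {α, δ, ε, ζ}  = {α, δ, ζ} ∪ {α, δ, ε}
  {β, γ, δ, ε}  = {γ, δ} ∪ {β, γ, ε}
  — 39 sets.
Pass 4. New:
  {α, β}  = {β} ∪ {α}
  {α, γ}  = {γ} ∪ {α}
  {α, ζ}  = {β, γ, δ, ε}ᶜ
  {β, γ}  = {α, δ, ε, ζ}ᶜ
  {β, δ}  = {β} ∪ {δ}
  {γ, ζ}  = {α, β, δ, ε}ᶜ
  {δ, ε}  = {δ} ∪ {ε}
  {ε, ζ}  = {ζ} ∪ {ε}
  {α, β, δ}  = {β} ∪ {α, δ}
  {α, β, ζ}  = {β, ζ} ∪ {α}
  {α, γ, ε}  = {β, δ, ζ}ᶜ
  {α, ε, ζ}  = {α, ε} ∪ {ζ}
  {β, γ, δ}  = {γ, δ} ∪ {β}
  {β, δ, ε}  = {δ} ∪ {β, ε}
  {β, ε, ζ}  = {α, γ, δ}ᶜ
  {γ, δ, ε}  = {γ, δ} ∪ {γ, ε}
  {γ, ε, ζ}  = {γ, ε} ∪ {ζ}
  {δ, ε, ζ}  = {δ, ζ} ∪ {ε}
  {α, β, γ, δ}  = {β} ∪ {α, γ, δ}
  {α, β, γ, ζ}  = {β, γ, ζ} ∪ {α}
  {β, δ, ε, ζ}  = {β, δ, ζ} ∪ {β, ε}
  {γ, δ, ε, ζ}  = {γ, ε} ∪ {γ, δ, ζ}
  — 61 sets.
Pass 5 (3 new):
  {α, β, γ}  = {δ, ε, ζ}ᶜ
  {α, γ, ζ}  = {β, δ, ε}ᶜ
  {α, γ, ε, ζ}  = {β, δ}ᶜ
  — 64 sets.
After Pass 6 the family is unchanged; done.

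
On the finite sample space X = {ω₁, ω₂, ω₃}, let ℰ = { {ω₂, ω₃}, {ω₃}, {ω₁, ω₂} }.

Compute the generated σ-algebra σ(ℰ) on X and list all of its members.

Seed the family with ℰ together with ∅ and X: { ∅, {ω₃}, {ω₁, ω₂}, {ω₂, ω₃}, X }.
Pass 1: +1 →
  {ω₁}  = X∖{ω₂, ω₃}
Pass 2: 1 new —
  {ω₁, ω₃}  = {ω₃} ∪ {ω₁}
Pass 3 (1 new):
  {ω₂}  = X∖{ω₁, ω₃}
Pass 4: already closed under ᶜ and ∪.

σ(ℰ) = { ∅, {ω₁}, {ω₂}, {ω₃}, {ω₁, ω₂}, {ω₁, ω₃}, {ω₂, ω₃}, X }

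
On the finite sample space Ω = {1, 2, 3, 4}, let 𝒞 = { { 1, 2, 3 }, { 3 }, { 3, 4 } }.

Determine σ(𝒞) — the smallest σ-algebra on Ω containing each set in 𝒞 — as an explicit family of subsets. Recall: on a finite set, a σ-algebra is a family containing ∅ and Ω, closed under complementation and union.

σ(𝒞) (8 sets): { ∅, { 3 }, { 4 }, { 1, 2 }, { 3, 4 }, { 1, 2, 3 }, { 1, 2, 4 }, Ω }

Derivation:
Initial family (5 sets): { ∅, { 3 }, { 3, 4 }, { 1, 2, 3 }, Ω }.
Step 1. New:
  { 4 }  = complement { 1, 2, 3 }
  { 1, 2 }  = complement { 3, 4 }
  { 1, 2, 4 }  = complement { 3 }
  — 8 sets.
After Step 2 the family is unchanged; done.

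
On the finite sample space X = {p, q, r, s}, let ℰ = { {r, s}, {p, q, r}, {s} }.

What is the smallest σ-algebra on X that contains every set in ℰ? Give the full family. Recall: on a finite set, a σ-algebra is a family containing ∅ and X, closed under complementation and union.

Answer: σ(ℰ) = { {}, {r}, {s}, {p, q}, {r, s}, {p, q, r}, {p, q, s}, X }

Derivation:
Seed the family with ℰ together with ∅ and X: { {}, {s}, {r, s}, {p, q, r}, X }.
Round 1 (1 new):
  {p, q}  = ᶜ of {r, s}
  — 6 sets.
Round 2: +1 →
  {p, q, s}  = {s} ∪ {p, q}
  — 7 sets.
Round 3 (1 new):
  {r}  = ᶜ of {p, q, s}
  — 8 sets.
Round 4: stable.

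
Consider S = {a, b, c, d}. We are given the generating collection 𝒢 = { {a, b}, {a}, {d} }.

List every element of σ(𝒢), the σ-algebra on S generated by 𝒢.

Initial family (5 sets): { ∅, {a}, {d}, {a, b}, S }.
Iteration 1: +5 →
  {a, d}  = {d} ∪ {a}
  {c, d}  = complement {a, b}
  {a, b, c}  = complement {d}
  {a, b, d}  = {a, b} ∪ {d}
  {b, c, d}  = complement {a}
  [10 total]
Iteration 2 adds 3:
  {c}  = complement {a, b, d}
  {b, c}  = complement {a, d}
  {a, c, d}  = {c, d} ∪ {a, d}
  [13 total]
Iteration 3: +2 →
  {b}  = complement {a, c, d}
  {a, c}  = {c} ∪ {a}
  [15 total]
Iteration 4 adds 1:
  {b, d}  = complement {a, c}
  [16 total]
Iteration 5: stable.

σ(𝒢) = { ∅, {a}, {b}, {c}, {d}, {a, b}, {a, c}, {a, d}, {b, c}, {b, d}, {c, d}, {a, b, c}, {a, b, d}, {a, c, d}, {b, c, d}, S }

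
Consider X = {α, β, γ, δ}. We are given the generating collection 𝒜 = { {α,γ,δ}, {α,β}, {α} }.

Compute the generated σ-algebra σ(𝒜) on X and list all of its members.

Start: 𝒜 ∪ {∅, X} = { ∅, {α}, {α,β}, {α,γ,δ}, X }.
Pass 1 (3 new):
  {β}  = X∖{α,γ,δ}
  {γ,δ}  = X∖{α,β}
  {β,γ,δ}  = X∖{α}
  |family| = 8
Pass 2: stable.

Therefore σ(𝒜) = { ∅, {α}, {β}, {α,β}, {γ,δ}, {α,γ,δ}, {β,γ,δ}, X } (|σ(𝒜)| = 8).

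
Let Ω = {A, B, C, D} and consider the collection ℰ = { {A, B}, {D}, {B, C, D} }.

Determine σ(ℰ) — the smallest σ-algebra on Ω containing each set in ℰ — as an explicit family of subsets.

σ(ℰ) = { {}, {A}, {B}, {C}, {D}, {A, B}, {A, C}, {A, D}, {B, C}, {B, D}, {C, D}, {A, B, C}, {A, B, D}, {A, C, D}, {B, C, D}, Ω }

Trace:
Begin from { {}, {D}, {A, B}, {B, C, D}, Ω } (that is, ℰ plus ∅ and Ω).
Pass 1: 4 new —
  {A}  = {B, C, D}ᶜ
  {C, D}  = {A, B}ᶜ
  {A, B, C}  = {D}ᶜ
  {A, B, D}  = {A, B} ∪ {D}
  |family| = 9
Pass 2 adds 3:
  {C}  = {A, B, D}ᶜ
  {A, D}  = {D} ∪ {A}
  {A, C, D}  = {C, D} ∪ {A}
  |family| = 12
Pass 3: 3 new —
  {B}  = {A, C, D}ᶜ
  {A, C}  = {C} ∪ {A}
  {B, C}  = {A, D}ᶜ
  |family| = 15
Pass 4: 1 new —
  {B, D}  = {A, C}ᶜ
  |family| = 16
Pass 5 adds nothing — fixpoint reached.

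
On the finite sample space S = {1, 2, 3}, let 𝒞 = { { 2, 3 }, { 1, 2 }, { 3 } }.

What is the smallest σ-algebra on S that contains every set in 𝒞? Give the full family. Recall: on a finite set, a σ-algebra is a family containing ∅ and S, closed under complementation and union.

Seed the family with 𝒞 together with ∅ and S: { ∅, { 3 }, { 1, 2 }, { 2, 3 }, S }.
Iteration 1: +1 →
  { 1 }  = S∖{ 2, 3 }
  — 6 sets.
Iteration 2: 1 new —
  { 1, 3 }  = { 3 } ∪ { 1 }
  — 7 sets.
Iteration 3: +1 →
  { 2 }  = S∖{ 1, 3 }
  — 8 sets.
Iteration 4: no new sets; the family is a σ-algebra.

σ(𝒞) = { ∅, { 1 }, { 2 }, { 3 }, { 1, 2 }, { 1, 3 }, { 2, 3 }, S }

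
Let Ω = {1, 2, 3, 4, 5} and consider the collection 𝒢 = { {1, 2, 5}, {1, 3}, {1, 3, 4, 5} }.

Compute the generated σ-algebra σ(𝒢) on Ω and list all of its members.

Seed the family with 𝒢 together with ∅ and Ω: { ∅, {1, 3}, {1, 2, 5}, {1, 3, 4, 5}, Ω }.
Step 1 adds 4:
  {2}  = Ω∖{1, 3, 4, 5}
  {3, 4}  = Ω∖{1, 2, 5}
  {2, 4, 5}  = Ω∖{1, 3}
  {1, 2, 3, 5}  = {1, 2, 5} ∪ {1, 3}
  [9 total]
Step 2: 6 new —
  {4}  = Ω∖{1, 2, 3, 5}
  {1, 2, 3}  = {2} ∪ {1, 3}
  {1, 3, 4}  = {3, 4} ∪ {1, 3}
  {2, 3, 4}  = {3, 4} ∪ {2}
  {1, 2, 4, 5}  = {1, 2, 5} ∪ {2, 4, 5}
  {2, 3, 4, 5}  = {3, 4} ∪ {2, 4, 5}
  [15 total]
Step 3. New:
  {1}  = Ω∖{2, 3, 4, 5}
  {3}  = Ω∖{1, 2, 4, 5}
  {1, 5}  = Ω∖{2, 3, 4}
  {2, 4}  = {4} ∪ {2}
  {2, 5}  = Ω∖{1, 3, 4}
  {4, 5}  = Ω∖{1, 2, 3}
  {1, 2, 3, 4}  = {3, 4} ∪ {1, 2, 3}
  [22 total]
Step 4 (9 new):
  {5}  = Ω∖{1, 2, 3, 4}
  {1, 2}  = {2} ∪ {1}
  {1, 4}  = {4} ∪ {1}
  {2, 3}  = {2} ∪ {3}
  {1, 2, 4}  = {2, 4} ∪ {1}
  {1, 3, 5}  = Ω∖{2, 4}
  {1, 4, 5}  = {4, 5} ∪ {1, 5}
  {2, 3, 5}  = {2, 5} ∪ {3}
  {3, 4, 5}  = {3, 4} ∪ {4, 5}
  [31 total]
Step 5 (1 new):
  {3, 5}  = Ω∖{1, 2, 4}
  [32 total]
Step 6: no new sets; the family is a σ-algebra.

σ(𝒢) = { ∅, {1}, {2}, {3}, {4}, {5}, {1, 2}, {1, 3}, {1, 4}, {1, 5}, {2, 3}, {2, 4}, {2, 5}, {3, 4}, {3, 5}, {4, 5}, {1, 2, 3}, {1, 2, 4}, {1, 2, 5}, {1, 3, 4}, {1, 3, 5}, {1, 4, 5}, {2, 3, 4}, {2, 3, 5}, {2, 4, 5}, {3, 4, 5}, {1, 2, 3, 4}, {1, 2, 3, 5}, {1, 2, 4, 5}, {1, 3, 4, 5}, {2, 3, 4, 5}, Ω }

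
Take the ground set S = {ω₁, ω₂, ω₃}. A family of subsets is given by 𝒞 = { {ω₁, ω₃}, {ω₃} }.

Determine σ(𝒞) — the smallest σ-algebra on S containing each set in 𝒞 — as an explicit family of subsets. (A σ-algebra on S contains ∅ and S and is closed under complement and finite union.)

Initial family (4 sets): { {}, {ω₃}, {ω₁, ω₃}, S }.
Round 1: 2 new —
  {ω₂}  = ᶜ of {ω₁, ω₃}
  {ω₁, ω₂}  = ᶜ of {ω₃}
  (now 6)
Round 2: 1 new —
  {ω₂, ω₃}  = {ω₃} ∪ {ω₂}
  (now 7)
Round 3 adds 1:
  {ω₁}  = ᶜ of {ω₂, ω₃}
  (now 8)
Round 4 adds nothing — fixpoint reached.

σ(𝒞) = { {}, {ω₁}, {ω₂}, {ω₃}, {ω₁, ω₂}, {ω₁, ω₃}, {ω₂, ω₃}, S }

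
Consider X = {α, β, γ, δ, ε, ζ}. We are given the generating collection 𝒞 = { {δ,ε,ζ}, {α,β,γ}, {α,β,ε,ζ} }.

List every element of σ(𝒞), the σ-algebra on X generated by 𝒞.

Seed the family with 𝒞 together with ∅ and X: { {}, {α,β,γ}, {δ,ε,ζ}, {α,β,ε,ζ}, X }.
Round 1. New:
  {γ,δ}  = {α,β,ε,ζ}ᶜ
  {α,β,γ,ε,ζ}  = {α,β,γ} ∪ {α,β,ε,ζ}
  {α,β,δ,ε,ζ}  = {δ,ε,ζ} ∪ {α,β,ε,ζ}
  — 8 sets.
Round 2 (4 new):
  {γ}  = {α,β,δ,ε,ζ}ᶜ
  {δ}  = {α,β,γ,ε,ζ}ᶜ
  {α,β,γ,δ}  = {γ,δ} ∪ {α,β,γ}
  {γ,δ,ε,ζ}  = {γ,δ} ∪ {δ,ε,ζ}
  — 12 sets.
Round 3 (2 new):
  {α,β}  = {γ,δ,ε,ζ}ᶜ
  {ε,ζ}  = {α,β,γ,δ}ᶜ
  — 14 sets.
Round 4 (2 new):
  {α,β,δ}  = {α,β} ∪ {δ}
  {γ,ε,ζ}  = {γ} ∪ {ε,ζ}
  — 16 sets.
Round 5: already closed under ᶜ and ∪.

Therefore σ(𝒞) = { {}, {γ}, {δ}, {α,β}, {γ,δ}, {ε,ζ}, {α,β,γ}, {α,β,δ}, {γ,ε,ζ}, {δ,ε,ζ}, {α,β,γ,δ}, {α,β,ε,ζ}, {γ,δ,ε,ζ}, {α,β,γ,ε,ζ}, {α,β,δ,ε,ζ}, X } (|σ(𝒞)| = 16).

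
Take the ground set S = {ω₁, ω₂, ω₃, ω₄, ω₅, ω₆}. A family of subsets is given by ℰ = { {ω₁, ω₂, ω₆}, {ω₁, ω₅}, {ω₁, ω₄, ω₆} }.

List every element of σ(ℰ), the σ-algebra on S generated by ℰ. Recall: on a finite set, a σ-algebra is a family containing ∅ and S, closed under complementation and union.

Initial family (5 sets): { {}, {ω₁, ω₅}, {ω₁, ω₂, ω₆}, {ω₁, ω₄, ω₆}, S }.
Step 1: 6 new —
  {ω₂, ω₃, ω₅}  = ᶜ of {ω₁, ω₄, ω₆}
  {ω₃, ω₄, ω₅}  = ᶜ of {ω₁, ω₂, ω₆}
  {ω₁, ω₂, ω₄, ω₆}  = {ω₁, ω₂, ω₆} ∪ {ω₁, ω₄, ω₆}
  {ω₁, ω₂, ω₅, ω₆}  = {ω₁, ω₅} ∪ {ω₁, ω₂, ω₆}
  {ω₁, ω₄, ω₅, ω₆}  = {ω₁, ω₅} ∪ {ω₁, ω₄, ω₆}
  {ω₂, ω₃, ω₄, ω₆}  = ᶜ of {ω₁, ω₅}
  (now 11)
Step 2: 11 new —
  {ω₂, ω₃}  = ᶜ of {ω₁, ω₄, ω₅, ω₆}
  {ω₃, ω₄}  = ᶜ of {ω₁, ω₂, ω₅, ω₆}
  {ω₃, ω₅}  = ᶜ of {ω₁, ω₂, ω₄, ω₆}
  {ω₁, ω₂, ω₃, ω₅}  = {ω₂, ω₃, ω₅} ∪ {ω₁, ω₅}
  {ω₁, ω₃, ω₄, ω₅}  = {ω₃, ω₄, ω₅} ∪ {ω₁, ω₅}
  {ω₂, ω₃, ω₄, ω₅}  = {ω₃, ω₄, ω₅} ∪ {ω₂, ω₃, ω₅}
  {ω₁, ω₂, ω₃, ω₄, ω₆}  = {ω₁, ω₂, ω₄, ω₆} ∪ {ω₂, ω₃, ω₄, ω₆}
  {ω₁, ω₂, ω₃, ω₅, ω₆}  = {ω₂, ω₃, ω₅} ∪ {ω₁, ω₂, ω₆}
  {ω₁, ω₂, ω₄, ω₅, ω₆}  = {ω₁, ω₂, ω₄, ω₆} ∪ {ω₁, ω₄, ω₅, ω₆}
  {ω₁, ω₃, ω₄, ω₅, ω₆}  = {ω₃, ω₄, ω₅} ∪ {ω₁, ω₄, ω₅, ω₆}
  {ω₂, ω₃, ω₄, ω₅, ω₆}  = {ω₃, ω₄, ω₅} ∪ {ω₂, ω₃, ω₄, ω₆}
  (now 22)
Step 3 adds 13:
  {ω₁}  = ᶜ of {ω₂, ω₃, ω₄, ω₅, ω₆}
  {ω₂}  = ᶜ of {ω₁, ω₃, ω₄, ω₅, ω₆}
  {ω₃}  = ᶜ of {ω₁, ω₂, ω₄, ω₅, ω₆}
  {ω₄}  = ᶜ of {ω₁, ω₂, ω₃, ω₅, ω₆}
  {ω₅}  = ᶜ of {ω₁, ω₂, ω₃, ω₄, ω₆}
  {ω₁, ω₆}  = ᶜ of {ω₂, ω₃, ω₄, ω₅}
  {ω₂, ω₆}  = ᶜ of {ω₁, ω₃, ω₄, ω₅}
  {ω₄, ω₆}  = ᶜ of {ω₁, ω₂, ω₃, ω₅}
  {ω₁, ω₃, ω₅}  = {ω₁, ω₅} ∪ {ω₃, ω₅}
  {ω₂, ω₃, ω₄}  = {ω₃, ω₄} ∪ {ω₂, ω₃}
  {ω₁, ω₂, ω₃, ω₆}  = {ω₂, ω₃} ∪ {ω₁, ω₂, ω₆}
  {ω₁, ω₃, ω₄, ω₆}  = {ω₃, ω₄} ∪ {ω₁, ω₄, ω₆}
  {ω₁, ω₂, ω₃, ω₄, ω₅}  = {ω₃, ω₄, ω₅} ∪ {ω₁, ω₂, ω₃, ω₅}
  (now 35)
Step 4 (22 new):
  {ω₆}  = ᶜ of {ω₁, ω₂, ω₃, ω₄, ω₅}
  {ω₁, ω₂}  = {ω₁} ∪ {ω₂}
  {ω₁, ω₃}  = {ω₁} ∪ {ω₃}
  {ω₁, ω₄}  = {ω₁} ∪ {ω₄}
  {ω₂, ω₄}  = {ω₂} ∪ {ω₄}
  {ω₂, ω₅}  = ᶜ of {ω₁, ω₃, ω₄, ω₆}
  {ω₄, ω₅}  = ᶜ of {ω₁, ω₂, ω₃, ω₆}
  {ω₁, ω₂, ω₃}  = {ω₁} ∪ {ω₂, ω₃}
  {ω₁, ω₂, ω₅}  = {ω₂} ∪ {ω₁, ω₅}
  {ω₁, ω₃, ω₄}  = {ω₃, ω₄} ∪ {ω₁}
  {ω₁, ω₃, ω₆}  = {ω₁, ω₆} ∪ {ω₃}
  {ω₁, ω₄, ω₅}  = {ω₁, ω₅} ∪ {ω₄}
  {ω₁, ω₅, ω₆}  = ᶜ of {ω₂, ω₃, ω₄}
  {ω₂, ω₃, ω₆}  = {ω₂, ω₆} ∪ {ω₃}
  {ω₂, ω₄, ω₆}  = ᶜ of {ω₁, ω₃, ω₅}
  {ω₂, ω₅, ω₆}  = {ω₂, ω₆} ∪ {ω₅}
  {ω₃, ω₄, ω₆}  = {ω₃, ω₄} ∪ {ω₄, ω₆}
  {ω₄, ω₅, ω₆}  = {ω₅} ∪ {ω₄, ω₆}
  {ω₁, ω₂, ω₃, ω₄}  = {ω₂, ω₃, ω₄} ∪ {ω₁}
  {ω₁, ω₃, ω₅, ω₆}  = {ω₁, ω₆} ∪ {ω₁, ω₃, ω₅}
  {ω₂, ω₃, ω₅, ω₆}  = {ω₂, ω₆} ∪ {ω₂, ω₃, ω₅}
  {ω₃, ω₄, ω₅, ω₆}  = {ω₃, ω₄, ω₅} ∪ {ω₄, ω₆}
  (now 57)
Step 5: 7 new —
  {ω₃, ω₆}  = {ω₆} ∪ {ω₃}
  {ω₅, ω₆}  = ᶜ of {ω₁, ω₂, ω₃, ω₄}
  {ω₁, ω₂, ω₄}  = {ω₂} ∪ {ω₁, ω₄}
  {ω₂, ω₄, ω₅}  = ᶜ of {ω₁, ω₃, ω₆}
  {ω₃, ω₅, ω₆}  = {ω₃, ω₅} ∪ {ω₆}
  {ω₁, ω₂, ω₄, ω₅}  = {ω₂, ω₅} ∪ {ω₁, ω₄}
  {ω₂, ω₄, ω₅, ω₆}  = ᶜ of {ω₁, ω₃}
  (now 64)
Step 6: closed — nothing new.

Therefore σ(ℰ) = { {}, {ω₁}, {ω₂}, {ω₃}, {ω₄}, {ω₅}, {ω₆}, {ω₁, ω₂}, {ω₁, ω₃}, {ω₁, ω₄}, {ω₁, ω₅}, {ω₁, ω₆}, {ω₂, ω₃}, {ω₂, ω₄}, {ω₂, ω₅}, {ω₂, ω₆}, {ω₃, ω₄}, {ω₃, ω₅}, {ω₃, ω₆}, {ω₄, ω₅}, {ω₄, ω₆}, {ω₅, ω₆}, {ω₁, ω₂, ω₃}, {ω₁, ω₂, ω₄}, {ω₁, ω₂, ω₅}, {ω₁, ω₂, ω₆}, {ω₁, ω₃, ω₄}, {ω₁, ω₃, ω₅}, {ω₁, ω₃, ω₆}, {ω₁, ω₄, ω₅}, {ω₁, ω₄, ω₆}, {ω₁, ω₅, ω₆}, {ω₂, ω₃, ω₄}, {ω₂, ω₃, ω₅}, {ω₂, ω₃, ω₆}, {ω₂, ω₄, ω₅}, {ω₂, ω₄, ω₆}, {ω₂, ω₅, ω₆}, {ω₃, ω₄, ω₅}, {ω₃, ω₄, ω₆}, {ω₃, ω₅, ω₆}, {ω₄, ω₅, ω₆}, {ω₁, ω₂, ω₃, ω₄}, {ω₁, ω₂, ω₃, ω₅}, {ω₁, ω₂, ω₃, ω₆}, {ω₁, ω₂, ω₄, ω₅}, {ω₁, ω₂, ω₄, ω₆}, {ω₁, ω₂, ω₅, ω₆}, {ω₁, ω₃, ω₄, ω₅}, {ω₁, ω₃, ω₄, ω₆}, {ω₁, ω₃, ω₅, ω₆}, {ω₁, ω₄, ω₅, ω₆}, {ω₂, ω₃, ω₄, ω₅}, {ω₂, ω₃, ω₄, ω₆}, {ω₂, ω₃, ω₅, ω₆}, {ω₂, ω₄, ω₅, ω₆}, {ω₃, ω₄, ω₅, ω₆}, {ω₁, ω₂, ω₃, ω₄, ω₅}, {ω₁, ω₂, ω₃, ω₄, ω₆}, {ω₁, ω₂, ω₃, ω₅, ω₆}, {ω₁, ω₂, ω₄, ω₅, ω₆}, {ω₁, ω₃, ω₄, ω₅, ω₆}, {ω₂, ω₃, ω₄, ω₅, ω₆}, S } (|σ(ℰ)| = 64).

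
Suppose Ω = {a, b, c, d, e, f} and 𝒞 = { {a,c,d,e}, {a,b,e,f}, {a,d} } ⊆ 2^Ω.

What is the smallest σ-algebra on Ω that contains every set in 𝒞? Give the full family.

σ(𝒞) (32 sets): { {}, {a}, {c}, {d}, {e}, {a,c}, {a,d}, {a,e}, {b,f}, {c,d}, {c,e}, {d,e}, {a,b,f}, {a,c,d}, {a,c,e}, {a,d,e}, {b,c,f}, {b,d,f}, {b,e,f}, {c,d,e}, {a,b,c,f}, {a,b,d,f}, {a,b,e,f}, {a,c,d,e}, {b,c,d,f}, {b,c,e,f}, {b,d,e,f}, {a,b,c,d,f}, {a,b,c,e,f}, {a,b,d,e,f}, {b,c,d,e,f}, Ω }

Check:
Begin from { {}, {a,d}, {a,b,e,f}, {a,c,d,e}, Ω } (that is, 𝒞 plus ∅ and Ω).
Round 1 (4 new):
  {b,f}  = {a,c,d,e}ᶜ
  {c,d}  = {a,b,e,f}ᶜ
  {b,c,e,f}  = {a,d}ᶜ
  {a,b,d,e,f}  = {a,d} ∪ {a,b,e,f}
  |family| = 9
Round 2 (6 new):
  {c}  = {a,b,d,e,f}ᶜ
  {a,c,d}  = {c,d} ∪ {a,d}
  {a,b,d,f}  = {b,f} ∪ {a,d}
  {b,c,d,f}  = {c,d} ∪ {b,f}
  {a,b,c,e,f}  = {b,c,e,f} ∪ {a,b,e,f}
  {b,c,d,e,f}  = {c,d} ∪ {b,c,e,f}
  |family| = 15
Round 3 (7 new):
  {a}  = {b,c,d,e,f}ᶜ
  {d}  = {a,b,c,e,f}ᶜ
  {a,e}  = {b,c,d,f}ᶜ
  {c,e}  = {a,b,d,f}ᶜ
  {b,c,f}  = {c} ∪ {b,f}
  {b,e,f}  = {a,c,d}ᶜ
  {a,b,c,d,f}  = {c} ∪ {a,b,d,f}
  |family| = 22
Round 4: +9 →
  {e}  = {a,b,c,d,f}ᶜ
  {a,c}  = {c} ∪ {a}
  {a,b,f}  = {b,f} ∪ {a}
  {a,c,e}  = {a,e} ∪ {c,e}
  {a,d,e}  = {b,c,f}ᶜ
  {b,d,f}  = {b,f} ∪ {d}
  {c,d,e}  = {c,d} ∪ {c,e}
  {a,b,c,f}  = {b,c,f} ∪ {a}
  {b,d,e,f}  = {b,e,f} ∪ {d}
  |family| = 31
Round 5: 1 new —
  {d,e}  = {a,b,c,f}ᶜ
  |family| = 32
Round 6: no new sets; the family is a σ-algebra.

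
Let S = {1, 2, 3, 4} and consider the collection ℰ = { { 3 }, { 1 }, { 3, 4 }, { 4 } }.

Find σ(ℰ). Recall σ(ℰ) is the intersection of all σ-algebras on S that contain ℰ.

Take S₀ = ℰ ∪ {∅, S} = { {  }, { 1 }, { 3 }, { 4 }, { 3, 4 }, S }.
Step 1. New:
  { 1, 2 }  = complement { 3, 4 }
  { 1, 3 }  = { 3 } ∪ { 1 }
  { 1, 4 }  = { 4 } ∪ { 1 }
  { 1, 2, 3 }  = complement { 4 }
  { 1, 2, 4 }  = complement { 3 }
  { 1, 3, 4 }  = { 3, 4 } ∪ { 1 }
  { 2, 3, 4 }  = complement { 1 }
  (now 13)
Step 2 (3 new):
  { 2 }  = complement { 1, 3, 4 }
  { 2, 3 }  = complement { 1, 4 }
  { 2, 4 }  = complement { 1, 3 }
  (now 16)
Step 3: already closed under ᶜ and ∪.

Therefore σ(ℰ) = { {  }, { 1 }, { 2 }, { 3 }, { 4 }, { 1, 2 }, { 1, 3 }, { 1, 4 }, { 2, 3 }, { 2, 4 }, { 3, 4 }, { 1, 2, 3 }, { 1, 2, 4 }, { 1, 3, 4 }, { 2, 3, 4 }, S } (|σ(ℰ)| = 16).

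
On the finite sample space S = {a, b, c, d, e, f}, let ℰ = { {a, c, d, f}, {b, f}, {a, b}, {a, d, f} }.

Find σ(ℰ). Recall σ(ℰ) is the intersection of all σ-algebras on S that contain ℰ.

Seed the family with ℰ together with ∅ and S: { ∅, {a, b}, {b, f}, {a, d, f}, {a, c, d, f}, S }.
Iteration 1: +7 →
  {b, e}  = S∖{a, c, d, f}
  {a, b, f}  = {a, b} ∪ {b, f}
  {b, c, e}  = S∖{a, d, f}
  {a, b, d, f}  = {a, b} ∪ {a, d, f}
  {a, c, d, e}  = S∖{b, f}
  {c, d, e, f}  = S∖{a, b}
  {a, b, c, d, f}  = {a, b} ∪ {a, c, d, f}
  — 13 sets.
Iteration 2 adds 13:
  {e}  = S∖{a, b, c, d, f}
  {c, e}  = S∖{a, b, d, f}
  {a, b, e}  = {b, e} ∪ {a, b}
  {b, e, f}  = {b, e} ∪ {b, f}
  {c, d, e}  = S∖{a, b, f}
  {a, b, c, e}  = {a, b} ∪ {b, c, e}
  {a, b, e, f}  = {b, e} ∪ {a, b, f}
  {b, c, e, f}  = {b, f} ∪ {b, c, e}
  {a, b, c, d, e}  = {b, e} ∪ {a, c, d, e}
  {a, b, c, e, f}  = {b, c, e} ∪ {a, b, f}
  {a, b, d, e, f}  = {b, e} ∪ {a, b, d, f}
  {a, c, d, e, f}  = {c, d, e, f} ∪ {a, d, f}
  {b, c, d, e, f}  = {b, e} ∪ {c, d, e, f}
  — 26 sets.
Iteration 3: +12 →
  {a}  = S∖{b, c, d, e, f}
  {b}  = S∖{a, c, d, e, f}
  {c}  = S∖{a, b, d, e, f}
  {d}  = S∖{a, b, c, e, f}
  {f}  = S∖{a, b, c, d, e}
  {a, d}  = S∖{b, c, e, f}
  {c, d}  = S∖{a, b, e, f}
  {d, f}  = S∖{a, b, c, e}
  {a, c, d}  = S∖{b, e, f}
  {c, d, f}  = S∖{a, b, e}
  {a, d, e, f}  = {a, d, f} ∪ {e}
  {b, c, d, e}  = {b, e} ∪ {c, d, e}
  — 38 sets.
Iteration 4. New:
  {a, c}  = {c} ∪ {a}
  {a, e}  = {a} ∪ {e}
  {a, f}  = S∖{b, c, d, e}
  {b, c}  = S∖{a, d, e, f}
  {b, d}  = {b} ∪ {d}
  {c, f}  = {c} ∪ {f}
  {d, e}  = {d} ∪ {e}
  {e, f}  = {f} ∪ {e}
  {a, b, c}  = {a, b} ∪ {c}
  {a, b, d}  = {b} ∪ {a, d}
  {a, c, e}  = {c, e} ∪ {a}
  {a, d, e}  = {a, d} ∪ {e}
  {b, c, d}  = {c, d} ∪ {b}
  {b, c, f}  = {b, f} ∪ {c}
  {b, d, e}  = {d} ∪ {b, e}
  {b, d, f}  = {b} ∪ {d, f}
  {c, e, f}  = {c, e} ∪ {f}
  {d, e, f}  = {d, f} ∪ {e}
  {a, b, c, d}  = {c, d} ∪ {a, b}
  {a, b, c, f}  = {c} ∪ {a, b, f}
  {a, b, d, e}  = {a, b, e} ∪ {d}
  {b, c, d, f}  = {c, d} ∪ {b, f}
  {b, d, e, f}  = {d} ∪ {b, e, f}
  — 61 sets.
Iteration 5 (3 new):
  {a, c, f}  = S∖{b, d, e}
  {a, e, f}  = S∖{b, c, d}
  {a, c, e, f}  = S∖{b, d}
  — 64 sets.
Iteration 6: already closed under ᶜ and ∪.

Therefore σ(ℰ) = { ∅, {a}, {b}, {c}, {d}, {e}, {f}, {a, b}, {a, c}, {a, d}, {a, e}, {a, f}, {b, c}, {b, d}, {b, e}, {b, f}, {c, d}, {c, e}, {c, f}, {d, e}, {d, f}, {e, f}, {a, b, c}, {a, b, d}, {a, b, e}, {a, b, f}, {a, c, d}, {a, c, e}, {a, c, f}, {a, d, e}, {a, d, f}, {a, e, f}, {b, c, d}, {b, c, e}, {b, c, f}, {b, d, e}, {b, d, f}, {b, e, f}, {c, d, e}, {c, d, f}, {c, e, f}, {d, e, f}, {a, b, c, d}, {a, b, c, e}, {a, b, c, f}, {a, b, d, e}, {a, b, d, f}, {a, b, e, f}, {a, c, d, e}, {a, c, d, f}, {a, c, e, f}, {a, d, e, f}, {b, c, d, e}, {b, c, d, f}, {b, c, e, f}, {b, d, e, f}, {c, d, e, f}, {a, b, c, d, e}, {a, b, c, d, f}, {a, b, c, e, f}, {a, b, d, e, f}, {a, c, d, e, f}, {b, c, d, e, f}, S } (|σ(ℰ)| = 64).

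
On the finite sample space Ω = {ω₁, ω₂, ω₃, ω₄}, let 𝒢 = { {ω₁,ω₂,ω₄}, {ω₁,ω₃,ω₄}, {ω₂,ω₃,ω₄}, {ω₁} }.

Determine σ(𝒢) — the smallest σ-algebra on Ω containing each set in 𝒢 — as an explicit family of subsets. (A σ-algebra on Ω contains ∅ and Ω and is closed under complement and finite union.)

σ(𝒢) = { {}, {ω₁}, {ω₂}, {ω₃}, {ω₄}, {ω₁,ω₂}, {ω₁,ω₃}, {ω₁,ω₄}, {ω₂,ω₃}, {ω₂,ω₄}, {ω₃,ω₄}, {ω₁,ω₂,ω₃}, {ω₁,ω₂,ω₄}, {ω₁,ω₃,ω₄}, {ω₂,ω₃,ω₄}, Ω }

Trace:
Begin from { {}, {ω₁}, {ω₁,ω₂,ω₄}, {ω₁,ω₃,ω₄}, {ω₂,ω₃,ω₄}, Ω } (that is, 𝒢 plus ∅ and Ω).
Pass 1: +2 →
  {ω₂}  = ᶜ of {ω₁,ω₃,ω₄}
  {ω₃}  = ᶜ of {ω₁,ω₂,ω₄}
  (now 8)
Pass 2: 3 new —
  {ω₁,ω₂}  = {ω₂} ∪ {ω₁}
  {ω₁,ω₃}  = {ω₃} ∪ {ω₁}
  {ω₂,ω₃}  = {ω₃} ∪ {ω₂}
  (now 11)
Pass 3. New:
  {ω₁,ω₄}  = ᶜ of {ω₂,ω₃}
  {ω₂,ω₄}  = ᶜ of {ω₁,ω₃}
  {ω₃,ω₄}  = ᶜ of {ω₁,ω₂}
  {ω₁,ω₂,ω₃}  = {ω₃} ∪ {ω₁,ω₂}
  (now 15)
Pass 4: +1 →
  {ω₄}  = ᶜ of {ω₁,ω₂,ω₃}
  (now 16)
Pass 5 adds nothing — fixpoint reached.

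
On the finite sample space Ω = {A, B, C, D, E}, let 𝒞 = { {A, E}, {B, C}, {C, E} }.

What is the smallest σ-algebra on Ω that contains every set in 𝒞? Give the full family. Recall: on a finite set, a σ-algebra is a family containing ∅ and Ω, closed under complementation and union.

σ(𝒞) (32 sets): { {}, {A}, {B}, {C}, {D}, {E}, {A, B}, {A, C}, {A, D}, {A, E}, {B, C}, {B, D}, {B, E}, {C, D}, {C, E}, {D, E}, {A, B, C}, {A, B, D}, {A, B, E}, {A, C, D}, {A, C, E}, {A, D, E}, {B, C, D}, {B, C, E}, {B, D, E}, {C, D, E}, {A, B, C, D}, {A, B, C, E}, {A, B, D, E}, {A, C, D, E}, {B, C, D, E}, Ω }

Derivation:
Initial family (5 sets): { {}, {A, E}, {B, C}, {C, E}, Ω }.
Iteration 1 adds 6:
  {A, B, D}  = complement {C, E}
  {A, C, E}  = {A, E} ∪ {C, E}
  {A, D, E}  = complement {B, C}
  {B, C, D}  = complement {A, E}
  {B, C, E}  = {B, C} ∪ {C, E}
  {A, B, C, E}  = {B, C} ∪ {A, E}
Iteration 2 (7 new):
  {D}  = complement {A, B, C, E}
  {A, D}  = complement {B, C, E}
  {B, D}  = complement {A, C, E}
  {A, B, C, D}  = {B, C, D} ∪ {A, B, D}
  {A, B, D, E}  = {A, D, E} ∪ {A, B, D}
  {A, C, D, E}  = {A, D, E} ∪ {A, C, E}
  {B, C, D, E}  = {B, C, D} ∪ {B, C, E}
Iteration 3 adds 5:
  {A}  = complement {B, C, D, E}
  {B}  = complement {A, C, D, E}
  {C}  = complement {A, B, D, E}
  {E}  = complement {A, B, C, D}
  {C, D, E}  = {C, E} ∪ {D}
Iteration 4: 9 new —
  {A, B}  = complement {C, D, E}
  {A, C}  = {C} ∪ {A}
  {B, E}  = {B} ∪ {E}
  {C, D}  = {C} ∪ {D}
  {D, E}  = {E} ∪ {D}
  {A, B, C}  = {B, C} ∪ {A}
  {A, B, E}  = {B} ∪ {A, E}
  {A, C, D}  = {C} ∪ {A, D}
  {B, D, E}  = {E} ∪ {B, D}
Iteration 5 adds nothing — fixpoint reached.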